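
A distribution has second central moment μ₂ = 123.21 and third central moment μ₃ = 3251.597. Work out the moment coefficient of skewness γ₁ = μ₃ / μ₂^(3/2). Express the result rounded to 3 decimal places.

σ = √μ₂ = √123.21 = 11.10000
σ³ = μ₂^(3/2) = 1367.63100
γ₁ = μ₃/σ³ = 3251.597 / 1367.63100 ≈ 2.378

2.378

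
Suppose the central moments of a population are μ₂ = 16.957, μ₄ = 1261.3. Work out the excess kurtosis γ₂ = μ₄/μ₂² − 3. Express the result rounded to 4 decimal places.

μ₂² = 16.957² = 287.53985
μ₄/μ₂² = 1261.3 / 287.53985 = 4.38652
γ₂ = 4.38652 − 3 ≈ 1.3865

1.3865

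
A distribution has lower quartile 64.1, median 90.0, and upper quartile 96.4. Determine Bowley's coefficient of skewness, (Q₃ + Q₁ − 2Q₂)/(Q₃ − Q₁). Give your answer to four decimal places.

-0.6037

numerator: Q₃ + Q₁ − 2Q₂ = 96.4 + 64.1 − 2×90.0 = -19.5000
denominator: Q₃ − Q₁ = 96.4 − 64.1 = 32.3000
Bowley skewness = -19.5000 / 32.3000 ≈ -0.6037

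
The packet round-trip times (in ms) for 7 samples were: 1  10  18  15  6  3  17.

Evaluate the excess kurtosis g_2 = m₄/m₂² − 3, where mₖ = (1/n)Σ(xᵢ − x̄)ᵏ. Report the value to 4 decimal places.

-1.5819

x̄ = 10.0000
Σ(xᵢ − x̄)² = 284.0000 ⇒ m₂ = 40.57143
Σ(xᵢ − x̄)⁴ = 16340.0000 ⇒ m₄ = 2334.28571
m₂² = 1646.04082
g_2 = m₄/m₂² − 3 = 1.41812 − 3 ≈ -1.5819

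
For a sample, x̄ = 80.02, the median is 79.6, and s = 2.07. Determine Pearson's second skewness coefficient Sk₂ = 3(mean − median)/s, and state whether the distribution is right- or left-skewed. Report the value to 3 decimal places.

Sk₂ = 3(80.02 − 79.6) / 2.07 = 3 × 0.4200 / 2.07
    = 1.2600 / 2.07 ≈ 0.609
Sk₂ > 0 ⇒ mean > median ⇒ right-skewed (positive skew).

0.609, right-skewed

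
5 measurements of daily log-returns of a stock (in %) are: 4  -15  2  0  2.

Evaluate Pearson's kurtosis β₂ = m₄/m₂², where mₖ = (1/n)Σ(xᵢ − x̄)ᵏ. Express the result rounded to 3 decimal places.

3.088

x̄ = -1.4000
Σ(xᵢ − x̄)² = 239.2000 ⇒ m₂ = 47.84000
Σ(xᵢ − x̄)⁴ = 35331.6160 ⇒ m₄ = 7066.32320
m₂² = 2288.66560
β₂ = m₄/m₂² = 7066.32320 / 2288.66560 ≈ 3.088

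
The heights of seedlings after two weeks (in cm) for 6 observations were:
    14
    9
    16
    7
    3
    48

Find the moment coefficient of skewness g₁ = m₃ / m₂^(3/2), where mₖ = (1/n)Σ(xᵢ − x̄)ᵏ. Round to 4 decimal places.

1.4610

x̄ = (14 + 9 + 16 + 7 + 3 + 48) / 6 = 16.1667
deviations (xᵢ − x̄): -2.1667, -7.1667, -0.1667, -9.1667, -13.1667, 31.8333
Σ(xᵢ − x̄)² = 1326.8333 ⇒ m₂ = 1326.8333/6 = 221.13889
Σ(xᵢ − x̄)³ = 28827.5556 ⇒ m₃ = 28827.5556/6 = 4804.59259
m₂^(3/2) = 221.13889^(1.5) = 3288.49878
g₁ = m₃ / m₂^(3/2) = 4804.59259 / 3288.49878 ≈ 1.4610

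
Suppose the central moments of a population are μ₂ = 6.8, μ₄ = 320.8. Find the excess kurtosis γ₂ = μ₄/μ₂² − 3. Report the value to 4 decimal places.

μ₂² = 6.8² = 46.24000
μ₄/μ₂² = 320.8 / 46.24000 = 6.93772
γ₂ = 6.93772 − 3 ≈ 3.9377

3.9377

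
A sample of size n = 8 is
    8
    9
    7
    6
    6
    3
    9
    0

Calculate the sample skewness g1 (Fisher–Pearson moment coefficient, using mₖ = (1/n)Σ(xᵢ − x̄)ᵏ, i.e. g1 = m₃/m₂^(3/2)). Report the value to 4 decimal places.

x̄ = (8 + 9 + 7 + 6 + 6 + 3 + 9 + 0) / 8 = 6.0000
deviations (xᵢ − x̄): 2.0000, 3.0000, 1.0000, 0.0000, 0.0000, -3.0000, 3.0000, -6.0000
Σ(xᵢ − x̄)² = 68.0000 ⇒ m₂ = 68.0000/8 = 8.50000
Σ(xᵢ − x̄)³ = -180.0000 ⇒ m₃ = -180.0000/8 = -22.50000
m₂^(3/2) = 8.50000^(1.5) = 24.78155
g1 = m₃ / m₂^(3/2) = -22.50000 / 24.78155 ≈ -0.9079

-0.9079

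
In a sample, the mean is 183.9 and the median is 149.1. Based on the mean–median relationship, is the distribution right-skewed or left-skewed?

right-skewed

mean − median = 183.9 − 149.1 = 34.8
mean > median ⇒ the longer tail is on the right ⇒ right-skewed (positively skewed).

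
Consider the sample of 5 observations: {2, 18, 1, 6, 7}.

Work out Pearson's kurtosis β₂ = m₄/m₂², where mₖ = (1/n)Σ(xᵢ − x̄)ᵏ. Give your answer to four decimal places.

x̄ = 6.8000
Σ(xᵢ − x̄)² = 182.8000 ⇒ m₂ = 36.56000
Σ(xᵢ − x̄)⁴ = 17398.0960 ⇒ m₄ = 3479.61920
m₂² = 1336.63360
β₂ = m₄/m₂² = 3479.61920 / 1336.63360 ≈ 2.6033

2.6033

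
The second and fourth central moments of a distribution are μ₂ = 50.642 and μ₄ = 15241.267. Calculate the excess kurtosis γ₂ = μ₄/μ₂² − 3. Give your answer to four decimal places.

μ₂² = 50.642² = 2564.61216
μ₄/μ₂² = 15241.267 / 2564.61216 = 5.94291
γ₂ = 5.94291 − 3 ≈ 2.9429

2.9429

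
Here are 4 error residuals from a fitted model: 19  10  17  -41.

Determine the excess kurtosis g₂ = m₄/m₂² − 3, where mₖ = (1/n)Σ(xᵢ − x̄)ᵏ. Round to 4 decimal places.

-0.7187

x̄ = 1.2500
Σ(xᵢ − x̄)² = 2424.7500 ⇒ m₂ = 606.18750
Σ(xᵢ − x̄)⁴ = 3353109.3281 ⇒ m₄ = 838277.33203
m₂² = 367463.28516
g₂ = m₄/m₂² − 3 = 2.28125 − 3 ≈ -0.7187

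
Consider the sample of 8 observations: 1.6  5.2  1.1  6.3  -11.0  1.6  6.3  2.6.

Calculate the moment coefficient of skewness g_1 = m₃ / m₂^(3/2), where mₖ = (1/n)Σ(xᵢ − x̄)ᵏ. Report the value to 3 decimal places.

-1.608

x̄ = (1.6 + 5.2 + 1.1 + 6.3 - 11.0 + 1.6 + 6.3 + 2.6) / 8 = 1.7125
deviations (xᵢ − x̄): -0.1125, 3.4875, -0.6125, 4.5875, -12.7125, -0.1125, 4.5875, 0.8875
Σ(xᵢ − x̄)² = 217.0488 ⇒ m₂ = 217.0488/8 = 27.13109
Σ(xᵢ − x̄)³ = -1818.4643 ⇒ m₃ = -1818.4643/8 = -227.30804
m₂^(3/2) = 27.13109^(1.5) = 141.31913
g_1 = m₃ / m₂^(3/2) = -227.30804 / 141.31913 ≈ -1.608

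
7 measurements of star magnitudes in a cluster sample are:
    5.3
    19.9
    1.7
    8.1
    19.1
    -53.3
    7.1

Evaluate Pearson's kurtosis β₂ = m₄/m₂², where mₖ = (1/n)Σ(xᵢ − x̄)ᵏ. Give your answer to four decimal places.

x̄ = 1.1286
Σ(xᵢ − x̄)² = 3739.7943 ⇒ m₂ = 534.25633
Σ(xᵢ − x̄)⁴ = 9008634.5407 ⇒ m₄ = 1286947.79153
m₂² = 285429.82244
β₂ = m₄/m₂² = 1286947.79153 / 285429.82244 ≈ 4.5088

4.5088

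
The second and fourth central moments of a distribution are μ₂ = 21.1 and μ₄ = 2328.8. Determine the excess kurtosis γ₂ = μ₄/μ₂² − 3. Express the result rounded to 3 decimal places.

2.231

μ₂² = 21.1² = 445.21000
μ₄/μ₂² = 2328.8 / 445.21000 = 5.23079
γ₂ = 5.23079 − 3 ≈ 2.231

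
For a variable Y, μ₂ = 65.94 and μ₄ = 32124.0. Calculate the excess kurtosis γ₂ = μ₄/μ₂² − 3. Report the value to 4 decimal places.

4.3881

μ₂² = 65.94² = 4348.08360
μ₄/μ₂² = 32124.0 / 4348.08360 = 7.38808
γ₂ = 7.38808 − 3 ≈ 4.3881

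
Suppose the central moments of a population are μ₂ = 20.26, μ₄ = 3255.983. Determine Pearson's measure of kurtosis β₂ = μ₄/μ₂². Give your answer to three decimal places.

μ₂² = 20.26² = 410.46760
μ₄/μ₂² = 3255.983 / 410.46760 = 7.93238
β₂ ≈ 7.932

7.932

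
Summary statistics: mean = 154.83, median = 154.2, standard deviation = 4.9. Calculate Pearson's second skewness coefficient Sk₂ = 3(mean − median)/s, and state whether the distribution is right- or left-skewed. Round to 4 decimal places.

Sk₂ = 3(154.83 − 154.2) / 4.9 = 3 × 0.6300 / 4.9
    = 1.8900 / 4.9 ≈ 0.3857
Sk₂ > 0 ⇒ mean > median ⇒ right-skewed (positive skew).

0.3857, right-skewed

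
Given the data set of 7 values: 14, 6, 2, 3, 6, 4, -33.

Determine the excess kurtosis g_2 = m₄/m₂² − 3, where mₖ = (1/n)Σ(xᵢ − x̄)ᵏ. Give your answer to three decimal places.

1.614

x̄ = 0.2857
Σ(xᵢ − x̄)² = 1385.4286 ⇒ m₂ = 197.91837
Σ(xᵢ − x̄)⁴ = 1265288.7172 ⇒ m₄ = 180755.53103
m₂² = 39171.68013
g_2 = m₄/m₂² − 3 = 4.61444 − 3 ≈ 1.614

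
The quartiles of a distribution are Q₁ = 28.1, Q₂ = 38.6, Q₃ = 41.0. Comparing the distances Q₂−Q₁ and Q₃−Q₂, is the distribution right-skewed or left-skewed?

Q₂ − Q₁ = 10.5;  Q₃ − Q₂ = 2.4
Q₂ − Q₁ > Q₃ − Q₂ ⇒ the lower half is more spread out ⇒ left-skewed.

left-skewed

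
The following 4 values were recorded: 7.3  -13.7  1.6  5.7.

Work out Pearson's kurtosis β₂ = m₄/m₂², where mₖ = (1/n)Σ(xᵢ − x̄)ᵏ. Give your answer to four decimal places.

2.1560

x̄ = 0.2250
Σ(xᵢ − x̄)² = 275.8275 ⇒ m₂ = 68.95687
Σ(xᵢ − x̄)⁴ = 41007.0696 ⇒ m₄ = 10251.76739
m₂² = 4755.05061
β₂ = m₄/m₂² = 10251.76739 / 4755.05061 ≈ 2.1560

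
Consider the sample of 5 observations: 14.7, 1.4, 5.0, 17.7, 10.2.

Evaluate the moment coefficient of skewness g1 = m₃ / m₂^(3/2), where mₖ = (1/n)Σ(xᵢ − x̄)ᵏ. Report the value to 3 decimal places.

x̄ = (14.7 + 1.4 + 5.0 + 17.7 + 10.2) / 5 = 9.8000
deviations (xᵢ − x̄): 4.9000, -8.4000, -4.8000, 7.9000, 0.4000
Σ(xᵢ − x̄)² = 180.1800 ⇒ m₂ = 180.1800/5 = 36.03600
Σ(xᵢ − x̄)³ = -92.5440 ⇒ m₃ = -92.5440/5 = -18.50880
m₂^(3/2) = 36.03600^(1.5) = 216.32408
g1 = m₃ / m₂^(3/2) = -18.50880 / 216.32408 ≈ -0.086

-0.086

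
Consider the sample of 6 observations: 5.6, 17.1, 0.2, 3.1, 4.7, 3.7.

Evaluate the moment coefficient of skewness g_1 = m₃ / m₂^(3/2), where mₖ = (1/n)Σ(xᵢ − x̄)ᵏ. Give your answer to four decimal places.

1.3809

x̄ = (5.6 + 17.1 + 0.2 + 3.1 + 4.7 + 3.7) / 6 = 5.7333
deviations (xᵢ − x̄): -0.1333, 11.3667, -5.5333, -2.6333, -1.0333, -2.0333
Σ(xᵢ − x̄)² = 171.9733 ⇒ m₂ = 171.9733/6 = 28.66222
Σ(xᵢ − x̄)³ = 1271.3944 ⇒ m₃ = 1271.3944/6 = 211.89907
m₂^(3/2) = 28.66222^(1.5) = 153.44926
g_1 = m₃ / m₂^(3/2) = 211.89907 / 153.44926 ≈ 1.3809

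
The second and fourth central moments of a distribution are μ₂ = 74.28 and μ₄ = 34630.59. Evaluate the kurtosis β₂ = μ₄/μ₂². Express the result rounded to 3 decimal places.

μ₂² = 74.28² = 5517.51840
μ₄/μ₂² = 34630.59 / 5517.51840 = 6.27648
β₂ ≈ 6.276

6.276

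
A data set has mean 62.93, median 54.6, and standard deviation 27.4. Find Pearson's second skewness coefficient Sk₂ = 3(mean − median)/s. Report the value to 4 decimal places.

0.9120

Sk₂ = 3(62.93 − 54.6) / 27.4 = 3 × 8.3300 / 27.4
    = 24.9900 / 27.4 ≈ 0.9120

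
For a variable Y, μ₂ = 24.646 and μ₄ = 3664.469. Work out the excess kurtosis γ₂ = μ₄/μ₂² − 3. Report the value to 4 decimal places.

μ₂² = 24.646² = 607.42532
μ₄/μ₂² = 3664.469 / 607.42532 = 6.03279
γ₂ = 6.03279 − 3 ≈ 3.0328

3.0328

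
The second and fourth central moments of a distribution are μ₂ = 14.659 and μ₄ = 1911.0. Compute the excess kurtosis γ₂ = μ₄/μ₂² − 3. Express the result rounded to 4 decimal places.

μ₂² = 14.659² = 214.88628
μ₄/μ₂² = 1911.0 / 214.88628 = 8.89308
γ₂ = 8.89308 − 3 ≈ 5.8931

5.8931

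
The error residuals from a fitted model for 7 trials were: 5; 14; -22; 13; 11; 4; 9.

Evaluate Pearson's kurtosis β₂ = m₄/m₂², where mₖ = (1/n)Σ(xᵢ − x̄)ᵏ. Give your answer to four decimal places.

x̄ = 4.8571
Σ(xᵢ − x̄)² = 926.8571 ⇒ m₂ = 132.40816
Σ(xᵢ − x̄)⁴ = 533385.6443 ⇒ m₄ = 76197.94919
m₂² = 17531.92170
β₂ = m₄/m₂² = 76197.94919 / 17531.92170 ≈ 4.3462

4.3462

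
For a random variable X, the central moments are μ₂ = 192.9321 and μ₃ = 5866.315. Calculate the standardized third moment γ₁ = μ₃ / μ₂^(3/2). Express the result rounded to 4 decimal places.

2.1891

σ = √μ₂ = √192.9321 = 13.89000
σ³ = μ₂^(3/2) = 2679.82687
γ₁ = μ₃/σ³ = 5866.315 / 2679.82687 ≈ 2.1891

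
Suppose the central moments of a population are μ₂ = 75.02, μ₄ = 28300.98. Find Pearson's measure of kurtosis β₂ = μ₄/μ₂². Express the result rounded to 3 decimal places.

μ₂² = 75.02² = 5628.00040
μ₄/μ₂² = 28300.98 / 5628.00040 = 5.02860
β₂ ≈ 5.029

5.029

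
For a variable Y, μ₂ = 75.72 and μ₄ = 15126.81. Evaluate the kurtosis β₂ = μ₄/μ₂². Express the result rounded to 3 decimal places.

μ₂² = 75.72² = 5733.51840
μ₄/μ₂² = 15126.81 / 5733.51840 = 2.63831
β₂ ≈ 2.638

2.638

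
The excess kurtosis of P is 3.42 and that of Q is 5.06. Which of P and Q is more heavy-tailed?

Q

Higher excess kurtosis ⇒ heavier tails relative to the normal distribution.
3.42 vs 5.06: the larger is 5.06, so Q has heavier tails.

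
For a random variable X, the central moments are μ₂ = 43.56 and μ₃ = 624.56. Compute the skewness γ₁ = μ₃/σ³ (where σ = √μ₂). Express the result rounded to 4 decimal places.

σ = √μ₂ = √43.56 = 6.60000
σ³ = μ₂^(3/2) = 287.49600
γ₁ = μ₃/σ³ = 624.56 / 287.49600 ≈ 2.1724

2.1724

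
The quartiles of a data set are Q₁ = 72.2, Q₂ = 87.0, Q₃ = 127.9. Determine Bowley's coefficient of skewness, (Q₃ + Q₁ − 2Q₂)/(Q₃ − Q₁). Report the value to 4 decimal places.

0.4686

numerator: Q₃ + Q₁ − 2Q₂ = 127.9 + 72.2 − 2×87.0 = 26.1000
denominator: Q₃ − Q₁ = 127.9 − 72.2 = 55.7000
Bowley skewness = 26.1000 / 55.7000 ≈ 0.4686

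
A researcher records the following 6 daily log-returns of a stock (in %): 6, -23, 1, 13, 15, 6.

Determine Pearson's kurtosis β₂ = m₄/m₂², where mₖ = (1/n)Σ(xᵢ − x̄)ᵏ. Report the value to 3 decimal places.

x̄ = 3.0000
Σ(xᵢ − x̄)² = 942.0000 ⇒ m₂ = 157.00000
Σ(xᵢ − x̄)⁴ = 487890.0000 ⇒ m₄ = 81315.00000
m₂² = 24649.00000
β₂ = m₄/m₂² = 81315.00000 / 24649.00000 ≈ 3.299

3.299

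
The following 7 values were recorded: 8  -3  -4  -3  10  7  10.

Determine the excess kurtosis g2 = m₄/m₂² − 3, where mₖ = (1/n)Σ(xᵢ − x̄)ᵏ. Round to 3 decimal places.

-1.845

x̄ = 3.5714
Σ(xᵢ − x̄)² = 257.7143 ⇒ m₂ = 36.81633
Σ(xᵢ − x̄)⁴ = 10954.5773 ⇒ m₄ = 1564.93961
m₂² = 1355.44190
g2 = m₄/m₂² − 3 = 1.15456 − 3 ≈ -1.845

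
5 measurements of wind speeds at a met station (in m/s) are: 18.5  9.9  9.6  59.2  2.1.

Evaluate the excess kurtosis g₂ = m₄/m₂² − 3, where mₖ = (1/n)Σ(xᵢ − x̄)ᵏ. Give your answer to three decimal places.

-0.063

x̄ = 19.8600
Σ(xᵢ − x̄)² = 2069.3720 ⇒ m₂ = 413.87440
Σ(xᵢ − x̄)⁴ = 2515589.8588 ⇒ m₄ = 503117.97177
m₂² = 171292.01898
g₂ = m₄/m₂² − 3 = 2.93719 − 3 ≈ -0.063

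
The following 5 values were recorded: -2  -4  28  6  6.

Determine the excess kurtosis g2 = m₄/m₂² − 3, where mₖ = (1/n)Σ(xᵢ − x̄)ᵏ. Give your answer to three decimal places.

x̄ = 6.8000
Σ(xᵢ − x̄)² = 644.8000 ⇒ m₂ = 128.96000
Σ(xᵢ − x̄)⁴ = 221598.9760 ⇒ m₄ = 44319.79520
m₂² = 16630.68160
g2 = m₄/m₂² − 3 = 2.66494 − 3 ≈ -0.335

-0.335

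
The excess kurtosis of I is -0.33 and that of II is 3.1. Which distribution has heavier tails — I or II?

II

Higher excess kurtosis ⇒ heavier tails relative to the normal distribution.
-0.33 vs 3.1: the larger is 3.1, so II has heavier tails. (II is leptokurtic — heavier-than-normal tails; the other is platykurtic.)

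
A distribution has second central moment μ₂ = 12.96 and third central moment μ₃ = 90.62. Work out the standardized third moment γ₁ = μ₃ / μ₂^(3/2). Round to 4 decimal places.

1.9423

σ = √μ₂ = √12.96 = 3.60000
σ³ = μ₂^(3/2) = 46.65600
γ₁ = μ₃/σ³ = 90.62 / 46.65600 ≈ 1.9423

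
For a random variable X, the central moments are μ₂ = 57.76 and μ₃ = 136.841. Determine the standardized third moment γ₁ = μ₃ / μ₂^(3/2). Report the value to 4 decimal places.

σ = √μ₂ = √57.76 = 7.60000
σ³ = μ₂^(3/2) = 438.97600
γ₁ = μ₃/σ³ = 136.841 / 438.97600 ≈ 0.3117

0.3117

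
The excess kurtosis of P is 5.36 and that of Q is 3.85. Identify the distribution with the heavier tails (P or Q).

Higher excess kurtosis ⇒ heavier tails relative to the normal distribution.
5.36 vs 3.85: the larger is 5.36, so P has heavier tails.

P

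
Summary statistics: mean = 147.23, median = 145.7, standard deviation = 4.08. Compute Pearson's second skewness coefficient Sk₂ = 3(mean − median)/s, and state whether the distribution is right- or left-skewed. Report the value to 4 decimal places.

1.1250, right-skewed

Sk₂ = 3(147.23 − 145.7) / 4.08 = 3 × 1.5300 / 4.08
    = 4.5900 / 4.08 ≈ 1.1250
Sk₂ > 0 ⇒ mean > median ⇒ right-skewed (positive skew).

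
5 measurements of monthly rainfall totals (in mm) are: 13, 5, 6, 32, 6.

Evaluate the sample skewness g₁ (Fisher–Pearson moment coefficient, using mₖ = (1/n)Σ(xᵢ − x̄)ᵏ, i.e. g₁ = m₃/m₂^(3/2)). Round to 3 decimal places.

1.240

x̄ = (13 + 5 + 6 + 32 + 6) / 5 = 12.4000
deviations (xᵢ − x̄): 0.6000, -7.4000, -6.4000, 19.6000, -6.4000
Σ(xᵢ − x̄)² = 521.2000 ⇒ m₂ = 521.2000/5 = 104.24000
Σ(xᵢ − x̄)³ = 6600.2400 ⇒ m₃ = 6600.2400/5 = 1320.04800
m₂^(3/2) = 104.24000^(1.5) = 1064.26947
g₁ = m₃ / m₂^(3/2) = 1320.04800 / 1064.26947 ≈ 1.240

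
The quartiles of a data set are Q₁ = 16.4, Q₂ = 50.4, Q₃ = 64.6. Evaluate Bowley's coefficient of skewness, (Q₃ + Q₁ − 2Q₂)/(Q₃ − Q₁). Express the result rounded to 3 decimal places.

-0.411

numerator: Q₃ + Q₁ − 2Q₂ = 64.6 + 16.4 − 2×50.4 = -19.8000
denominator: Q₃ − Q₁ = 64.6 − 16.4 = 48.2000
Bowley skewness = -19.8000 / 48.2000 ≈ -0.411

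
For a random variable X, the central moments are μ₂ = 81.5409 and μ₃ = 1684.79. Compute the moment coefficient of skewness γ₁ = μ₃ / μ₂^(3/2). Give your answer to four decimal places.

2.2881

σ = √μ₂ = √81.5409 = 9.03000
σ³ = μ₂^(3/2) = 736.31433
γ₁ = μ₃/σ³ = 1684.79 / 736.31433 ≈ 2.2881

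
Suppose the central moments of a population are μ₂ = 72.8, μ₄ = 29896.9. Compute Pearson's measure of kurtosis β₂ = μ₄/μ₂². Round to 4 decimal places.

μ₂² = 72.8² = 5299.84000
μ₄/μ₂² = 29896.9 / 5299.84000 = 5.64109
β₂ ≈ 5.6411

5.6411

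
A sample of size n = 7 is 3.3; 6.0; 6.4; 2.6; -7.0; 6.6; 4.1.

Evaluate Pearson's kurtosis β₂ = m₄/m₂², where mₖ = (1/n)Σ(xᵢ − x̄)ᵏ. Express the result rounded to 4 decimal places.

x̄ = 3.1429
Σ(xᵢ − x̄)² = 134.8371 ⇒ m₂ = 19.26245
Σ(xᵢ − x̄)⁴ = 10906.7530 ⇒ m₄ = 1558.10757
m₂² = 371.04194
β₂ = m₄/m₂² = 1558.10757 / 371.04194 ≈ 4.1993

4.1993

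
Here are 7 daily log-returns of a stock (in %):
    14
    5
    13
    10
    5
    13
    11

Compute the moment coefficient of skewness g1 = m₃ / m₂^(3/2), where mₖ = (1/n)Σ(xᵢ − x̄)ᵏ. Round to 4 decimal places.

x̄ = (14 + 5 + 13 + 10 + 5 + 13 + 11) / 7 = 10.1429
deviations (xᵢ − x̄): 3.8571, -5.1429, 2.8571, -0.1429, -5.1429, 2.8571, 0.8571
Σ(xᵢ − x̄)² = 84.8571 ⇒ m₂ = 84.8571/7 = 12.12245
Σ(xᵢ − x̄)³ = -167.3878 ⇒ m₃ = -167.3878/7 = -23.91254
m₂^(3/2) = 12.12245^(1.5) = 42.20710
g1 = m₃ / m₂^(3/2) = -23.91254 / 42.20710 ≈ -0.5666

-0.5666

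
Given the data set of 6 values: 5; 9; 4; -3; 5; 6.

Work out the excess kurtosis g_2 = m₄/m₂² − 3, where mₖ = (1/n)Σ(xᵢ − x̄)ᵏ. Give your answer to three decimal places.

x̄ = 4.3333
Σ(xᵢ − x̄)² = 79.3333 ⇒ m₂ = 13.22222
Σ(xᵢ − x̄)⁴ = 3374.4444 ⇒ m₄ = 562.40741
m₂² = 174.82716
g_2 = m₄/m₂² − 3 = 3.21693 − 3 ≈ 0.217

0.217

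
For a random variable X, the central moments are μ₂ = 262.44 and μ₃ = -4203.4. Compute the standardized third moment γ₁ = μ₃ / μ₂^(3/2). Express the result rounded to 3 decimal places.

-0.989

σ = √μ₂ = √262.44 = 16.20000
σ³ = μ₂^(3/2) = 4251.52800
γ₁ = μ₃/σ³ = -4203.4 / 4251.52800 ≈ -0.989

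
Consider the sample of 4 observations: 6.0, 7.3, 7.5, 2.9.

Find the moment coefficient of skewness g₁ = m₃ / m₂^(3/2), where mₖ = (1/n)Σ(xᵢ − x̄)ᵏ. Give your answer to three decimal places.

x̄ = (6.0 + 7.3 + 7.5 + 2.9) / 4 = 5.9250
deviations (xᵢ − x̄): 0.0750, 1.3750, 1.5750, -3.0250
Σ(xᵢ − x̄)² = 13.5275 ⇒ m₂ = 13.5275/4 = 3.38188
Σ(xᵢ − x̄)³ = -21.1736 ⇒ m₃ = -21.1736/4 = -5.29341
m₂^(3/2) = 3.38188^(1.5) = 6.21923
g₁ = m₃ / m₂^(3/2) = -5.29341 / 6.21923 ≈ -0.851

-0.851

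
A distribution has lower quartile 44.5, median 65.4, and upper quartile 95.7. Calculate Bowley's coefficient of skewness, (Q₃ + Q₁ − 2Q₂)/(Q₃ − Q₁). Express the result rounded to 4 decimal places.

numerator: Q₃ + Q₁ − 2Q₂ = 95.7 + 44.5 − 2×65.4 = 9.4000
denominator: Q₃ − Q₁ = 95.7 − 44.5 = 51.2000
Bowley skewness = 9.4000 / 51.2000 ≈ 0.1836

0.1836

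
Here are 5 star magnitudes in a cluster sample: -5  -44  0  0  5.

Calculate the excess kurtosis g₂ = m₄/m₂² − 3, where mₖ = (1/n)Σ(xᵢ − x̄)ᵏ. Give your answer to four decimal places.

0.0978

x̄ = -8.8000
Σ(xᵢ − x̄)² = 1598.8000 ⇒ m₂ = 319.76000
Σ(xᵢ − x̄)⁴ = 1583689.9360 ⇒ m₄ = 316737.98720
m₂² = 102246.45760
g₂ = m₄/m₂² − 3 = 3.09779 − 3 ≈ 0.0978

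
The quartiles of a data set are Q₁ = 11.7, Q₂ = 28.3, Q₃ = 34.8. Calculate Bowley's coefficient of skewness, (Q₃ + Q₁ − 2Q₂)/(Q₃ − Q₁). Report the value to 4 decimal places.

-0.4372

numerator: Q₃ + Q₁ − 2Q₂ = 34.8 + 11.7 − 2×28.3 = -10.1000
denominator: Q₃ − Q₁ = 34.8 − 11.7 = 23.1000
Bowley skewness = -10.1000 / 23.1000 ≈ -0.4372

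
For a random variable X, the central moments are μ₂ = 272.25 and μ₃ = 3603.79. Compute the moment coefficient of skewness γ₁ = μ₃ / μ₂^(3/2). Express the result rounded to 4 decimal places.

σ = √μ₂ = √272.25 = 16.50000
σ³ = μ₂^(3/2) = 4492.12500
γ₁ = μ₃/σ³ = 3603.79 / 4492.12500 ≈ 0.8022

0.8022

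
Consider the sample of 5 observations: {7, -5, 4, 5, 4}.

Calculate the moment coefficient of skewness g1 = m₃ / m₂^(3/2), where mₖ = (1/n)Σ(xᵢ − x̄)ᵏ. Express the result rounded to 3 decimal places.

-1.228

x̄ = (7 - 5 + 4 + 5 + 4) / 5 = 3.0000
deviations (xᵢ − x̄): 4.0000, -8.0000, 1.0000, 2.0000, 1.0000
Σ(xᵢ − x̄)² = 86.0000 ⇒ m₂ = 86.0000/5 = 17.20000
Σ(xᵢ − x̄)³ = -438.0000 ⇒ m₃ = -438.0000/5 = -87.60000
m₂^(3/2) = 17.20000^(1.5) = 71.33336
g1 = m₃ / m₂^(3/2) = -87.60000 / 71.33336 ≈ -1.228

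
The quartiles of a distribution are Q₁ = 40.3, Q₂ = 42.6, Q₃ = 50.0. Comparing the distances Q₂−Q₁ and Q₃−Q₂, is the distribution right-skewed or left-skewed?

right-skewed

Q₂ − Q₁ = 2.3;  Q₃ − Q₂ = 7.4
Q₃ − Q₂ > Q₂ − Q₁ ⇒ the upper half is more spread out ⇒ right-skewed.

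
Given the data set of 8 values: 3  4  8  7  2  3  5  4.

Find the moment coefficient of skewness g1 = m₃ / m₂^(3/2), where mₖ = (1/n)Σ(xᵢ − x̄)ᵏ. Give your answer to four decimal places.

0.6197

x̄ = (3 + 4 + 8 + 7 + 2 + 3 + 5 + 4) / 8 = 4.5000
deviations (xᵢ − x̄): -1.5000, -0.5000, 3.5000, 2.5000, -2.5000, -1.5000, 0.5000, -0.5000
Σ(xᵢ − x̄)² = 30.0000 ⇒ m₂ = 30.0000/8 = 3.75000
Σ(xᵢ − x̄)³ = 36.0000 ⇒ m₃ = 36.0000/8 = 4.50000
m₂^(3/2) = 3.75000^(1.5) = 7.26184
g1 = m₃ / m₂^(3/2) = 4.50000 / 7.26184 ≈ 0.6197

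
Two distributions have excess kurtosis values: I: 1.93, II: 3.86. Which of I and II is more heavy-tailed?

Higher excess kurtosis ⇒ heavier tails relative to the normal distribution.
1.93 vs 3.86: the larger is 3.86, so II has heavier tails.

II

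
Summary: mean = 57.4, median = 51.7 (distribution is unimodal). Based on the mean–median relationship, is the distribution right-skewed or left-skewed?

right-skewed

mean − median = 57.4 − 51.7 = 5.7
mean > median ⇒ the longer tail is on the right ⇒ right-skewed (positively skewed).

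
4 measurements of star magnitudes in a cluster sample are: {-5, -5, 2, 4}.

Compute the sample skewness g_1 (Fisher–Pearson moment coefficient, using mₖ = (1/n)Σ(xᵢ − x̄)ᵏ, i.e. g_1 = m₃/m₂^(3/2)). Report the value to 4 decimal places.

x̄ = (-5 - 5 + 2 + 4) / 4 = -1.0000
deviations (xᵢ − x̄): -4.0000, -4.0000, 3.0000, 5.0000
Σ(xᵢ − x̄)² = 66.0000 ⇒ m₂ = 66.0000/4 = 16.50000
Σ(xᵢ − x̄)³ = 24.0000 ⇒ m₃ = 24.0000/4 = 6.00000
m₂^(3/2) = 16.50000^(1.5) = 67.02332
g_1 = m₃ / m₂^(3/2) = 6.00000 / 67.02332 ≈ 0.0895

0.0895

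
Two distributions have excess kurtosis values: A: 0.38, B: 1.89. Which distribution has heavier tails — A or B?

Higher excess kurtosis ⇒ heavier tails relative to the normal distribution.
0.38 vs 1.89: the larger is 1.89, so B has heavier tails.

B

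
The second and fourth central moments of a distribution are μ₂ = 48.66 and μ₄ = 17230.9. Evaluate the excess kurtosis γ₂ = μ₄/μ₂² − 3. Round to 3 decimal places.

4.277

μ₂² = 48.66² = 2367.79560
μ₄/μ₂² = 17230.9 / 2367.79560 = 7.27719
γ₂ = 7.27719 − 3 ≈ 4.277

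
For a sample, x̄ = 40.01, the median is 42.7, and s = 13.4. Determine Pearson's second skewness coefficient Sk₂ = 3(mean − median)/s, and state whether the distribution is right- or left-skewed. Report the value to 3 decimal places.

-0.602, left-skewed

Sk₂ = 3(40.01 − 42.7) / 13.4 = 3 × -2.6900 / 13.4
    = -8.0700 / 13.4 ≈ -0.602
Sk₂ < 0 ⇒ mean < median ⇒ left-skewed (negative skew).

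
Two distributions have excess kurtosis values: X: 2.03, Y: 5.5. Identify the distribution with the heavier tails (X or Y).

Y

Higher excess kurtosis ⇒ heavier tails relative to the normal distribution.
2.03 vs 5.5: the larger is 5.5, so Y has heavier tails.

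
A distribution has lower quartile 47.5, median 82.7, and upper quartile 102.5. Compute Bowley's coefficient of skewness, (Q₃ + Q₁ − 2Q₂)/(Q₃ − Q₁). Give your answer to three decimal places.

-0.280

numerator: Q₃ + Q₁ − 2Q₂ = 102.5 + 47.5 − 2×82.7 = -15.4000
denominator: Q₃ − Q₁ = 102.5 − 47.5 = 55.0000
Bowley skewness = -15.4000 / 55.0000 ≈ -0.280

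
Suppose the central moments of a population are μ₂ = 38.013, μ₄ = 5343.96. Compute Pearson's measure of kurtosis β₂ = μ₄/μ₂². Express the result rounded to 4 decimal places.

μ₂² = 38.013² = 1444.98817
μ₄/μ₂² = 5343.96 / 1444.98817 = 3.69827
β₂ ≈ 3.6983

3.6983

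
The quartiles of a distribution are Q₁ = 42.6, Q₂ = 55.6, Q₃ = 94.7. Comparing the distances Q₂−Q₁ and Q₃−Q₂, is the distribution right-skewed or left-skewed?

right-skewed

Q₂ − Q₁ = 13.0;  Q₃ − Q₂ = 39.1
Q₃ − Q₂ > Q₂ − Q₁ ⇒ the upper half is more spread out ⇒ right-skewed.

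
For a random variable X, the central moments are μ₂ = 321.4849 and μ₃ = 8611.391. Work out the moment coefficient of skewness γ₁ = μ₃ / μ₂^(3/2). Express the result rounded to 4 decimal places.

1.4939

σ = √μ₂ = √321.4849 = 17.93000
σ³ = μ₂^(3/2) = 5764.22426
γ₁ = μ₃/σ³ = 8611.391 / 5764.22426 ≈ 1.4939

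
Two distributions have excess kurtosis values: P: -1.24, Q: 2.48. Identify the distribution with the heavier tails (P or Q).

Higher excess kurtosis ⇒ heavier tails relative to the normal distribution.
-1.24 vs 2.48: the larger is 2.48, so Q has heavier tails. (Q is leptokurtic — heavier-than-normal tails; the other is platykurtic.)

Q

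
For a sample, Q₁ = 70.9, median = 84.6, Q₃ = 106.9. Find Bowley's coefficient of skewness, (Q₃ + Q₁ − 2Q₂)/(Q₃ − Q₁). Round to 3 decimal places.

0.239

numerator: Q₃ + Q₁ − 2Q₂ = 106.9 + 70.9 − 2×84.6 = 8.6000
denominator: Q₃ − Q₁ = 106.9 − 70.9 = 36.0000
Bowley skewness = 8.6000 / 36.0000 ≈ 0.239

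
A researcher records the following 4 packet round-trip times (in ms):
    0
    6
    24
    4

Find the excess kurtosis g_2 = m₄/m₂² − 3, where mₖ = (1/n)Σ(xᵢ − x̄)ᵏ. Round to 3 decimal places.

-0.794

x̄ = 8.5000
Σ(xᵢ − x̄)² = 339.0000 ⇒ m₂ = 84.75000
Σ(xᵢ − x̄)⁴ = 63389.2500 ⇒ m₄ = 15847.31250
m₂² = 7182.56250
g_2 = m₄/m₂² − 3 = 2.20636 − 3 ≈ -0.794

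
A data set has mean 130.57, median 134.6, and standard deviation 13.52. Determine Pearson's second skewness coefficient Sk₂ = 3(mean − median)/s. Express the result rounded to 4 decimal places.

Sk₂ = 3(130.57 − 134.6) / 13.52 = 3 × -4.0300 / 13.52
    = -12.0900 / 13.52 ≈ -0.8942

-0.8942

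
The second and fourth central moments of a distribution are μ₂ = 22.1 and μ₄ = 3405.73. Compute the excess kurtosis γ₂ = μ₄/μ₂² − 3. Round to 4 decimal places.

μ₂² = 22.1² = 488.41000
μ₄/μ₂² = 3405.73 / 488.41000 = 6.97310
γ₂ = 6.97310 − 3 ≈ 3.9731

3.9731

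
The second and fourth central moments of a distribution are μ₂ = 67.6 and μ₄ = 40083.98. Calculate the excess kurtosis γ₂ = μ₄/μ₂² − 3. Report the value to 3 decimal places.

5.772

μ₂² = 67.6² = 4569.76000
μ₄/μ₂² = 40083.98 / 4569.76000 = 8.77157
γ₂ = 8.77157 − 3 ≈ 5.772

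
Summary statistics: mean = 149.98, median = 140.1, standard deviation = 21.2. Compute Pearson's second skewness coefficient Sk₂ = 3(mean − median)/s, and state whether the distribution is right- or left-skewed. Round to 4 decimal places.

Sk₂ = 3(149.98 − 140.1) / 21.2 = 3 × 9.8800 / 21.2
    = 29.6400 / 21.2 ≈ 1.3981
Sk₂ > 0 ⇒ mean > median ⇒ right-skewed (positive skew).

1.3981, right-skewed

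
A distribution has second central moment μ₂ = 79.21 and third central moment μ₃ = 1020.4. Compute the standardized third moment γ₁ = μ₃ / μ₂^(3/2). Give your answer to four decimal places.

σ = √μ₂ = √79.21 = 8.90000
σ³ = μ₂^(3/2) = 704.96900
γ₁ = μ₃/σ³ = 1020.4 / 704.96900 ≈ 1.4474

1.4474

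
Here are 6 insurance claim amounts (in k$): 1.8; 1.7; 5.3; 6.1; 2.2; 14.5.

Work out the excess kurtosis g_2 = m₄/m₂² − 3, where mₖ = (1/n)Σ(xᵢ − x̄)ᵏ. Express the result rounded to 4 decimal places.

0.1882

x̄ = 5.2667
Σ(xᵢ − x̄)² = 120.0933 ⇒ m₂ = 20.01556
Σ(xᵢ − x̄)⁴ = 7663.4998 ⇒ m₄ = 1277.24996
m₂² = 400.62246
g_2 = m₄/m₂² − 3 = 3.18816 − 3 ≈ 0.1882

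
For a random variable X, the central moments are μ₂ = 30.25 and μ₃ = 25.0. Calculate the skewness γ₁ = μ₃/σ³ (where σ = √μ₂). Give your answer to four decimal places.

0.1503

σ = √μ₂ = √30.25 = 5.50000
σ³ = μ₂^(3/2) = 166.37500
γ₁ = μ₃/σ³ = 25.0 / 166.37500 ≈ 0.1503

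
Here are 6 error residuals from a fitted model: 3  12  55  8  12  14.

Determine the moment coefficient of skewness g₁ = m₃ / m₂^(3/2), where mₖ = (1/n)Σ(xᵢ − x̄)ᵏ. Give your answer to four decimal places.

1.6103

x̄ = (3 + 12 + 55 + 8 + 12 + 14) / 6 = 17.3333
deviations (xᵢ − x̄): -14.3333, -5.3333, 37.6667, -9.3333, -5.3333, -3.3333
Σ(xᵢ − x̄)² = 1779.3333 ⇒ m₂ = 1779.3333/6 = 296.55556
Σ(xᵢ − x̄)³ = 49342.4444 ⇒ m₃ = 49342.4444/6 = 8223.74074
m₂^(3/2) = 296.55556^(1.5) = 5106.92049
g₁ = m₃ / m₂^(3/2) = 8223.74074 / 5106.92049 ≈ 1.6103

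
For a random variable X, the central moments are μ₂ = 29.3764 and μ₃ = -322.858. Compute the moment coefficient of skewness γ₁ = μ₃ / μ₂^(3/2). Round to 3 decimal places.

-2.028

σ = √μ₂ = √29.3764 = 5.42000
σ³ = μ₂^(3/2) = 159.22009
γ₁ = μ₃/σ³ = -322.858 / 159.22009 ≈ -2.028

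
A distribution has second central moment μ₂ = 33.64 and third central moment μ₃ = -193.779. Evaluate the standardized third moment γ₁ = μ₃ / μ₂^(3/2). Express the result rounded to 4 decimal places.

σ = √μ₂ = √33.64 = 5.80000
σ³ = μ₂^(3/2) = 195.11200
γ₁ = μ₃/σ³ = -193.779 / 195.11200 ≈ -0.9932

-0.9932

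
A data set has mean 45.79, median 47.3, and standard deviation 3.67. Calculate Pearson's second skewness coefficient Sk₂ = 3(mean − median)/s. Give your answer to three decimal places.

Sk₂ = 3(45.79 − 47.3) / 3.67 = 3 × -1.5100 / 3.67
    = -4.5300 / 3.67 ≈ -1.234

-1.234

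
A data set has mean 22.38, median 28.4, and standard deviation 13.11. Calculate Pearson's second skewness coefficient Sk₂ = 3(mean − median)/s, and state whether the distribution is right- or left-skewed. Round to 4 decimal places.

-1.3776, left-skewed

Sk₂ = 3(22.38 − 28.4) / 13.11 = 3 × -6.0200 / 13.11
    = -18.0600 / 13.11 ≈ -1.3776
Sk₂ < 0 ⇒ mean < median ⇒ left-skewed (negative skew).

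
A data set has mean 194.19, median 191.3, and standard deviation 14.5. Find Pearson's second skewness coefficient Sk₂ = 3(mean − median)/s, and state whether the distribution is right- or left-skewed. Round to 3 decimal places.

Sk₂ = 3(194.19 − 191.3) / 14.5 = 3 × 2.8900 / 14.5
    = 8.6700 / 14.5 ≈ 0.598
Sk₂ > 0 ⇒ mean > median ⇒ right-skewed (positive skew).

0.598, right-skewed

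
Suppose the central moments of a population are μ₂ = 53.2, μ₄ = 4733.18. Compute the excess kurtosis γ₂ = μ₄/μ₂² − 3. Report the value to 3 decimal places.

μ₂² = 53.2² = 2830.24000
μ₄/μ₂² = 4733.18 / 2830.24000 = 1.67236
γ₂ = 1.67236 − 3 ≈ -1.328

-1.328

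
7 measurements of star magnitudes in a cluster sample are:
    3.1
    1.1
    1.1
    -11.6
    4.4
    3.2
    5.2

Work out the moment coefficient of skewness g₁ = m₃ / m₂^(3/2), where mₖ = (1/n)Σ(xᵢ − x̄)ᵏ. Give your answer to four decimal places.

x̄ = (3.1 + 1.1 + 1.1 - 11.6 + 4.4 + 3.2 + 5.2) / 7 = 0.9286
deviations (xᵢ − x̄): 2.1714, 0.1714, 0.1714, -12.5286, 3.4714, 2.2714, 4.2714
Σ(xᵢ − x̄)² = 197.1943 ⇒ m₂ = 197.1943/7 = 28.17061
Σ(xᵢ − x̄)³ = -1824.8145 ⇒ m₃ = -1824.8145/7 = -260.68779
m₂^(3/2) = 28.17061^(1.5) = 149.51833
g₁ = m₃ / m₂^(3/2) = -260.68779 / 149.51833 ≈ -1.7435

-1.7435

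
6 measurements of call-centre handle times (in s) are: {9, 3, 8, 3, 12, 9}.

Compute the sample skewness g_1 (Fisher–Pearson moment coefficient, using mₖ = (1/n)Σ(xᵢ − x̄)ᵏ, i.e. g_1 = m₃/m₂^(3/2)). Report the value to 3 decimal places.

-0.239

x̄ = (9 + 3 + 8 + 3 + 12 + 9) / 6 = 7.3333
deviations (xᵢ − x̄): 1.6667, -4.3333, 0.6667, -4.3333, 4.6667, 1.6667
Σ(xᵢ − x̄)² = 65.3333 ⇒ m₂ = 65.3333/6 = 10.88889
Σ(xᵢ − x̄)³ = -51.5556 ⇒ m₃ = -51.5556/6 = -8.59259
m₂^(3/2) = 10.88889^(1.5) = 35.93150
g_1 = m₃ / m₂^(3/2) = -8.59259 / 35.93150 ≈ -0.239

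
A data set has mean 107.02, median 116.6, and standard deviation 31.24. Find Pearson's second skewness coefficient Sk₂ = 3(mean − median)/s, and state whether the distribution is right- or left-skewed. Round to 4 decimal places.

-0.9200, left-skewed

Sk₂ = 3(107.02 − 116.6) / 31.24 = 3 × -9.5800 / 31.24
    = -28.7400 / 31.24 ≈ -0.9200
Sk₂ < 0 ⇒ mean < median ⇒ left-skewed (negative skew).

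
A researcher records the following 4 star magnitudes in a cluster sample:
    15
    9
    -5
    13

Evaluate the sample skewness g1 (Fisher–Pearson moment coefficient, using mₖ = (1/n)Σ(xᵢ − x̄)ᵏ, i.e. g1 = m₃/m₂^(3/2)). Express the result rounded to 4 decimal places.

-0.9068

x̄ = (15 + 9 - 5 + 13) / 4 = 8.0000
deviations (xᵢ − x̄): 7.0000, 1.0000, -13.0000, 5.0000
Σ(xᵢ − x̄)² = 244.0000 ⇒ m₂ = 244.0000/4 = 61.00000
Σ(xᵢ − x̄)³ = -1728.0000 ⇒ m₃ = -1728.0000/4 = -432.00000
m₂^(3/2) = 61.00000^(1.5) = 476.42523
g1 = m₃ / m₂^(3/2) = -432.00000 / 476.42523 ≈ -0.9068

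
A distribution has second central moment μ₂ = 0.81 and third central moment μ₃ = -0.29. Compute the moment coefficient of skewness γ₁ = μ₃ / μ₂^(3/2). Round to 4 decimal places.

-0.3978

σ = √μ₂ = √0.81 = 0.90000
σ³ = μ₂^(3/2) = 0.72900
γ₁ = μ₃/σ³ = -0.29 / 0.72900 ≈ -0.3978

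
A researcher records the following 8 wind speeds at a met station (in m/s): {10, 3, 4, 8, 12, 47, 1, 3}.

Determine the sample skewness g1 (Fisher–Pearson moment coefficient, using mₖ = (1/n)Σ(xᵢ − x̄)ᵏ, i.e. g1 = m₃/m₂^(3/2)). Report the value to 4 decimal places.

x̄ = (10 + 3 + 4 + 8 + 12 + 47 + 1 + 3) / 8 = 11.0000
deviations (xᵢ − x̄): -1.0000, -8.0000, -7.0000, -3.0000, 1.0000, 36.0000, -10.0000, -8.0000
Σ(xᵢ − x̄)² = 1584.0000 ⇒ m₂ = 1584.0000/8 = 198.00000
Σ(xᵢ − x̄)³ = 44262.0000 ⇒ m₃ = 44262.0000/8 = 5532.75000
m₂^(3/2) = 198.00000^(1.5) = 2786.10696
g1 = m₃ / m₂^(3/2) = 5532.75000 / 2786.10696 ≈ 1.9858

1.9858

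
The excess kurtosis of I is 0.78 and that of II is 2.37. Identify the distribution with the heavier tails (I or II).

II

Higher excess kurtosis ⇒ heavier tails relative to the normal distribution.
0.78 vs 2.37: the larger is 2.37, so II has heavier tails.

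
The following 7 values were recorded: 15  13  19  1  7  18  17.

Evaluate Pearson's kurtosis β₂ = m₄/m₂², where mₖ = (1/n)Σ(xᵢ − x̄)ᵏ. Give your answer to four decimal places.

2.4053

x̄ = 12.8571
Σ(xᵢ − x̄)² = 260.8571 ⇒ m₂ = 37.26531
Σ(xᵢ − x̄)⁴ = 23382.0933 ⇒ m₄ = 3340.29904
m₂² = 1388.70304
β₂ = m₄/m₂² = 3340.29904 / 1388.70304 ≈ 2.4053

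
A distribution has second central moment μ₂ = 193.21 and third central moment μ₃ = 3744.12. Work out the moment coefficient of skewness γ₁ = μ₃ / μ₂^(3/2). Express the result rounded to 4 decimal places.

1.3941

σ = √μ₂ = √193.21 = 13.90000
σ³ = μ₂^(3/2) = 2685.61900
γ₁ = μ₃/σ³ = 3744.12 / 2685.61900 ≈ 1.3941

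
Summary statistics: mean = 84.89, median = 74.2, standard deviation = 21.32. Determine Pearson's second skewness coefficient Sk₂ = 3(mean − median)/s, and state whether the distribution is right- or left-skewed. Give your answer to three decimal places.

1.504, right-skewed

Sk₂ = 3(84.89 − 74.2) / 21.32 = 3 × 10.6900 / 21.32
    = 32.0700 / 21.32 ≈ 1.504
Sk₂ > 0 ⇒ mean > median ⇒ right-skewed (positive skew).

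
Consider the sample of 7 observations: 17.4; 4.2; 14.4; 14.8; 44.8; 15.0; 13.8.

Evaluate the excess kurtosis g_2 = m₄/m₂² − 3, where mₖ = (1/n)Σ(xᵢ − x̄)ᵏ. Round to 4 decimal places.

x̄ = 17.7714
Σ(xᵢ − x̄)² = 958.5143 ⇒ m₂ = 136.93061
Σ(xᵢ − x̄)⁴ = 568132.6182 ⇒ m₄ = 81161.80260
m₂² = 18749.99257
g_2 = m₄/m₂² − 3 = 4.32863 − 3 ≈ 1.3286

1.3286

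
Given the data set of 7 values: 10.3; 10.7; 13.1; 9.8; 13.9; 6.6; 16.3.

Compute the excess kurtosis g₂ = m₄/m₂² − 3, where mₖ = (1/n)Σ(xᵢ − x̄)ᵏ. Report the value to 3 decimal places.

-0.774

x̄ = 11.5286
Σ(xᵢ − x̄)² = 60.3343 ⇒ m₂ = 8.61918
Σ(xᵢ − x̄)⁴ = 1157.7597 ⇒ m₄ = 165.39425
m₂² = 74.29033
g₂ = m₄/m₂² − 3 = 2.22632 − 3 ≈ -0.774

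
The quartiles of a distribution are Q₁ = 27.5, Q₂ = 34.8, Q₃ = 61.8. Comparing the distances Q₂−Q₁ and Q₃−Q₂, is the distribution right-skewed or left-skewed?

right-skewed

Q₂ − Q₁ = 7.3;  Q₃ − Q₂ = 27.0
Q₃ − Q₂ > Q₂ − Q₁ ⇒ the upper half is more spread out ⇒ right-skewed.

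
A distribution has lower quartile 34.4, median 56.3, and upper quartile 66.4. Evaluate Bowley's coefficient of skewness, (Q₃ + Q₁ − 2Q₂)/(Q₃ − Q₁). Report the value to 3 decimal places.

-0.369

numerator: Q₃ + Q₁ − 2Q₂ = 66.4 + 34.4 − 2×56.3 = -11.8000
denominator: Q₃ − Q₁ = 66.4 − 34.4 = 32.0000
Bowley skewness = -11.8000 / 32.0000 ≈ -0.369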